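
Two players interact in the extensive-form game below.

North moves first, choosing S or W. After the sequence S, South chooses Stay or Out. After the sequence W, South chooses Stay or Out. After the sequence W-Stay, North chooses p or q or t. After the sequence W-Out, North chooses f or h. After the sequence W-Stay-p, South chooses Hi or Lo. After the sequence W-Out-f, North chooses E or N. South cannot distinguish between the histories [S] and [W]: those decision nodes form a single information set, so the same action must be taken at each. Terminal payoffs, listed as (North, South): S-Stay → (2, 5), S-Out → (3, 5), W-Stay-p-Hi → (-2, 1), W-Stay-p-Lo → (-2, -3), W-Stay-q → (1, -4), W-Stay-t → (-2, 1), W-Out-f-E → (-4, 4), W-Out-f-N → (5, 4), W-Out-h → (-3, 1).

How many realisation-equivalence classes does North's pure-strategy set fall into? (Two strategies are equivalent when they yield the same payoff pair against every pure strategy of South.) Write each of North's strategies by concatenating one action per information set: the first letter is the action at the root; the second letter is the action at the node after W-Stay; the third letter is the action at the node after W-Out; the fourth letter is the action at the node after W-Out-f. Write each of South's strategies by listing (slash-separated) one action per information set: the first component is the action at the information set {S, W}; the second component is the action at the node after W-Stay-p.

North has 24 pure strategies: SpfE, SpfN, SphE, SphN, SqfE, SqfN, SqhE, SqhN, StfE, StfN, SthE, SthN, WpfE, WpfN, WphE, WphN, WqfE, WqfN, WqhE, WqhN, WtfE, WtfN, WthE, WthN. Columns: Stay/Hi, Stay/Lo, Out/Hi, Out/Lo.
{SpfE, SpfN, SphE, SphN, SqfE, SqfN, SqhE, SqhN, StfE, StfN, SthE, SthN} → row (2,5) (2,5) (3,5) (3,5)
{WpfE} → row (-2,1) (-2,-3) (-4,4) (-4,4)
{WpfN} → row (-2,1) (-2,-3) (5,4) (5,4)
{WphE, WphN} → row (-2,1) (-2,-3) (-3,1) (-3,1)
{WqfE} → row (1,-4) (1,-4) (-4,4) (-4,4)
{WqfN} → row (1,-4) (1,-4) (5,4) (5,4)
{WqhE, WqhN} → row (1,-4) (1,-4) (-3,1) (-3,1)
{WtfE} → row (-2,1) (-2,1) (-4,4) (-4,4)
{WtfN} → row (-2,1) (-2,1) (5,4) (5,4)
{WthE, WthN} → row (-2,1) (-2,1) (-3,1) (-3,1)
That's 10 distinct rows out of 24 strategies.

10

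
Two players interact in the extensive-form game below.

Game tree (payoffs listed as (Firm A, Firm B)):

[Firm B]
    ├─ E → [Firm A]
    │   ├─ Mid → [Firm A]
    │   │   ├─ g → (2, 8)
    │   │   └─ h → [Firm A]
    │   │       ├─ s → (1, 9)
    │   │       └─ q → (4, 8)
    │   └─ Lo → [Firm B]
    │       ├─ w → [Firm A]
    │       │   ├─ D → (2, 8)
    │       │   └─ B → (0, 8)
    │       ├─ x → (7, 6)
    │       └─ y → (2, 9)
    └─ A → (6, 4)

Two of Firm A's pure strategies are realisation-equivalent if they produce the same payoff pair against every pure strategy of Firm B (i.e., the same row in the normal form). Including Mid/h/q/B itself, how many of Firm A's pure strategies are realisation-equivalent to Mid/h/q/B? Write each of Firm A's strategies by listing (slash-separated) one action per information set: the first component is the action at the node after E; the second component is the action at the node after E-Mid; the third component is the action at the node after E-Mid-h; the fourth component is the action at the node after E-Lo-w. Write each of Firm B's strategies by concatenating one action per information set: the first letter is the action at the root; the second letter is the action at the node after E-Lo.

Row for Mid/h/q/B (columns Ew, Ex, Ey, Aw, Ax, Ay): (4,8) (4,8) (4,8) (6,4) (6,4) (6,4).
Under Mid/h/q/B, Firm A's choice at the node after E-Lo-w can never be reached regardless of what Firm B does, so varying those choices leaves every outcome unchanged.
Holding the reachable choices fixed and varying the unreachable one freely already gives 2 equivalent strategies.
No other strategy reproduces this row, so those 2 are the full class: Mid/h/q/D, Mid/h/q/B.

2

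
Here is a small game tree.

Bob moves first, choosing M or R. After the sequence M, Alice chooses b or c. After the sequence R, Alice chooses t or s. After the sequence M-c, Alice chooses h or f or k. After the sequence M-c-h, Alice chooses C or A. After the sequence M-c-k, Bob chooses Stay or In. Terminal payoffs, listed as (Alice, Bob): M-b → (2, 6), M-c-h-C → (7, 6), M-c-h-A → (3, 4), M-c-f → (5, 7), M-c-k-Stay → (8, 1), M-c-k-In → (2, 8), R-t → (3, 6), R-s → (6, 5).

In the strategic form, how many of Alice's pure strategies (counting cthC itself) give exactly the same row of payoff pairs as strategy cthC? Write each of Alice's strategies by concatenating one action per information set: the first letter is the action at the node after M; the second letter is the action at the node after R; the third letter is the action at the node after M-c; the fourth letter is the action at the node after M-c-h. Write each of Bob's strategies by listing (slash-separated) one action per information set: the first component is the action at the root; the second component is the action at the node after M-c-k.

1

Row for cthC (columns M/Stay, M/In, R/Stay, R/In): (7,6) (7,6) (3,6) (3,6).
Every one of Alice's information sets is on the play path for some reply by Bob when Alice follows cthC.
Changing the action at any of them therefore changes at least one column, so only cthC itself gives this row.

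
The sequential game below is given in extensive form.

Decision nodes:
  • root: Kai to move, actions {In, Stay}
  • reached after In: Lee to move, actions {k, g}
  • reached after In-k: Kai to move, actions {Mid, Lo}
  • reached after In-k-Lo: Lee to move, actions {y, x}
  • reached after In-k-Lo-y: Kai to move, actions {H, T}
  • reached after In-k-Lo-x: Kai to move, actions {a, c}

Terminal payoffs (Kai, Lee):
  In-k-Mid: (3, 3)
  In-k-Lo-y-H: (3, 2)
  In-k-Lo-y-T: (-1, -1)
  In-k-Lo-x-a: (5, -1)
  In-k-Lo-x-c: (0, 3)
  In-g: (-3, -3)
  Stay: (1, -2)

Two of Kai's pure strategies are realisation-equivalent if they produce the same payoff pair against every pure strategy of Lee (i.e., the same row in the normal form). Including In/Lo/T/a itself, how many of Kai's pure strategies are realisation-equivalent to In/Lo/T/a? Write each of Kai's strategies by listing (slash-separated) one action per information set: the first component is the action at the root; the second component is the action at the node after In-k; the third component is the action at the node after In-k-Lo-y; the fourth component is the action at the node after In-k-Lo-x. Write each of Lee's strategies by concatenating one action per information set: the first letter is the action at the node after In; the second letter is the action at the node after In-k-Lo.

1

Row for In/Lo/T/a (columns ky, kx, gy, gx): (-1,-1) (5,-1) (-3,-3) (-3,-3).
Every one of Kai's information sets is on the play path for some reply by Lee when Kai follows In/Lo/T/a.
Changing the action at any of them therefore changes at least one column, so only In/Lo/T/a itself gives this row.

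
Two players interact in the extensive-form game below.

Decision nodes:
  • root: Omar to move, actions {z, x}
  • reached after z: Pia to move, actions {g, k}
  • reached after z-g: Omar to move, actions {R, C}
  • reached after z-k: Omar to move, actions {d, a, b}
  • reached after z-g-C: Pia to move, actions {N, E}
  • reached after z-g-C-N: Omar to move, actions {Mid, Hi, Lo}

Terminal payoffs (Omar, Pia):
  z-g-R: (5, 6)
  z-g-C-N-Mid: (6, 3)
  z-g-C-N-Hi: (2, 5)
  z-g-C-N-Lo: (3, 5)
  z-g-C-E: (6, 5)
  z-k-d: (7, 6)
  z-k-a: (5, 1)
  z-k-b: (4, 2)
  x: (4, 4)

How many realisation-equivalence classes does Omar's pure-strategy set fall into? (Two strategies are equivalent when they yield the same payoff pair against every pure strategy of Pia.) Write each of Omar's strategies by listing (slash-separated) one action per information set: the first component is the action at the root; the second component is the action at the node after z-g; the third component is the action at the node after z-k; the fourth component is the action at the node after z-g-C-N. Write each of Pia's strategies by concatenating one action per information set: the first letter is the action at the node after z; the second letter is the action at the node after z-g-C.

Omar has 36 pure strategies: z/R/d/Mid, z/R/d/Hi, z/R/d/Lo, z/R/a/Mid, z/R/a/Hi, z/R/a/Lo, z/R/b/Mid, z/R/b/Hi, z/R/b/Lo, z/C/d/Mid, z/C/d/Hi, z/C/d/Lo, z/C/a/Mid, z/C/a/Hi, z/C/a/Lo, z/C/b/Mid, z/C/b/Hi, z/C/b/Lo, x/R/d/Mid, x/R/d/Hi, x/R/d/Lo, x/R/a/Mid, x/R/a/Hi, x/R/a/Lo, x/R/b/Mid, x/R/b/Hi, x/R/b/Lo, x/C/d/Mid, x/C/d/Hi, x/C/d/Lo, x/C/a/Mid, x/C/a/Hi, x/C/a/Lo, x/C/b/Mid, x/C/b/Hi, x/C/b/Lo. Columns: gN, gE, kN, kE.
{z/R/d/Mid, z/R/d/Hi, z/R/d/Lo} → row (5,6) (5,6) (7,6) (7,6)
{z/R/a/Mid, z/R/a/Hi, z/R/a/Lo} → row (5,6) (5,6) (5,1) (5,1)
{z/R/b/Mid, z/R/b/Hi, z/R/b/Lo} → row (5,6) (5,6) (4,2) (4,2)
{z/C/d/Mid} → row (6,3) (6,5) (7,6) (7,6)
{z/C/d/Hi} → row (2,5) (6,5) (7,6) (7,6)
{z/C/d/Lo} → row (3,5) (6,5) (7,6) (7,6)
{z/C/a/Mid} → row (6,3) (6,5) (5,1) (5,1)
{z/C/a/Hi} → row (2,5) (6,5) (5,1) (5,1)
{z/C/a/Lo} → row (3,5) (6,5) (5,1) (5,1)
{z/C/b/Mid} → row (6,3) (6,5) (4,2) (4,2)
{z/C/b/Hi} → row (2,5) (6,5) (4,2) (4,2)
{z/C/b/Lo} → row (3,5) (6,5) (4,2) (4,2)
{x/R/d/Mid, x/R/d/Hi, x/R/d/Lo, x/R/a/Mid, x/R/a/Hi, x/R/a/Lo, x/R/b/Mid, x/R/b/Hi, x/R/b/Lo, x/C/d/Mid, x/C/d/Hi, x/C/d/Lo, x/C/a/Mid, x/C/a/Hi, x/C/a/Lo, x/C/b/Mid, x/C/b/Hi, x/C/b/Lo} → row (4,4) (4,4) (4,4) (4,4)
That's 13 distinct rows out of 36 strategies.

13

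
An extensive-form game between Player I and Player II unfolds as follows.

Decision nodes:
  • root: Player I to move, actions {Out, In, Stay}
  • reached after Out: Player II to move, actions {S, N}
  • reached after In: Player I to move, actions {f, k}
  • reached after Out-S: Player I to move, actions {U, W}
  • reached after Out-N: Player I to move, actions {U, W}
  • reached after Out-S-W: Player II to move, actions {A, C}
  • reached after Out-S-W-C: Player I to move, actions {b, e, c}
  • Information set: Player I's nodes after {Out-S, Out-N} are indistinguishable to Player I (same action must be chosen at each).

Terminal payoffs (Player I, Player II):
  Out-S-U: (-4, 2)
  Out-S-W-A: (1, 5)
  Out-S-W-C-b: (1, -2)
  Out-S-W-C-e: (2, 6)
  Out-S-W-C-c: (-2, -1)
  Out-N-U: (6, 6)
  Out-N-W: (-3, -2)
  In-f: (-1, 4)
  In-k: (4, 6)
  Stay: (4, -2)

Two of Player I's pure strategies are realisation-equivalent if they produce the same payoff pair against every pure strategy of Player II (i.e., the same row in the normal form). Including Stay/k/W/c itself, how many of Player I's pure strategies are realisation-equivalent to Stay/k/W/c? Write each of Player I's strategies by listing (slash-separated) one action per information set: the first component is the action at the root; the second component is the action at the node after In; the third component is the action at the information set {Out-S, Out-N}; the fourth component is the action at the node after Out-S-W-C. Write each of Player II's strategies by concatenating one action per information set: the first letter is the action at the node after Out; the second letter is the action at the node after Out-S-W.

12

Row for Stay/k/W/c (columns SA, SC, NA, NC): (4,-2) (4,-2) (4,-2) (4,-2).
Under Stay/k/W/c, Player I's choice at the node after In and at the information set {Out-S, Out-N} and at the node after Out-S-W-C can never be reached regardless of what Player II does, so varying those choices leaves every outcome unchanged.
Holding the reachable choices fixed and varying the unreachable ones freely already gives 2 × 2 × 3 = 12 equivalent strategies.
No other strategy reproduces this row, so those 12 are the full class: Stay/f/U/b, Stay/f/U/e, Stay/f/U/c, Stay/f/W/b, Stay/f/W/e, Stay/f/W/c, Stay/k/U/b, Stay/k/U/e, Stay/k/U/c, Stay/k/W/b, Stay/k/W/e, Stay/k/W/c.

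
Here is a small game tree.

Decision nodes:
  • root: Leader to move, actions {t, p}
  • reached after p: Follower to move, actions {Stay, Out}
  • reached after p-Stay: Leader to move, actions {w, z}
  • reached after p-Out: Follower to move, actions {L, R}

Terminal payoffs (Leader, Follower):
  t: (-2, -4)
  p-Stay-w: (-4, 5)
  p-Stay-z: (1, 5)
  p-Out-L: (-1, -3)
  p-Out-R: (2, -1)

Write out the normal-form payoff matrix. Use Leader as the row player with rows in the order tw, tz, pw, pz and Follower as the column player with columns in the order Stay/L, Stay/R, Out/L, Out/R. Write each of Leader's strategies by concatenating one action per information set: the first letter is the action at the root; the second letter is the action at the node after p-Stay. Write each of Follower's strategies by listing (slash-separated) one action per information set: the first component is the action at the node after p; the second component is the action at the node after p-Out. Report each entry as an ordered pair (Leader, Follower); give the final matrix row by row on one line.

tw: (-2,-4) (-2,-4) (-2,-4) (-2,-4) | tz: (-2,-4) (-2,-4) (-2,-4) (-2,-4) | pw: (-4,5) (-4,5) (-1,-3) (2,-1) | pz: (1,5) (1,5) (-1,-3) (2,-1)

Row tw: Stay/L→(-2,-4), Stay/R→(-2,-4), Out/L→(-2,-4), Out/R→(-2,-4)
Row tz: Stay/L→(-2,-4), Stay/R→(-2,-4), Out/L→(-2,-4), Out/R→(-2,-4)
Row pw: Stay/L→(-4,5), Stay/R→(-4,5), Out/L→(-1,-3), Out/R→(2,-1)
Row pz: Stay/L→(1,5), Stay/R→(1,5), Out/L→(-1,-3), Out/R→(2,-1)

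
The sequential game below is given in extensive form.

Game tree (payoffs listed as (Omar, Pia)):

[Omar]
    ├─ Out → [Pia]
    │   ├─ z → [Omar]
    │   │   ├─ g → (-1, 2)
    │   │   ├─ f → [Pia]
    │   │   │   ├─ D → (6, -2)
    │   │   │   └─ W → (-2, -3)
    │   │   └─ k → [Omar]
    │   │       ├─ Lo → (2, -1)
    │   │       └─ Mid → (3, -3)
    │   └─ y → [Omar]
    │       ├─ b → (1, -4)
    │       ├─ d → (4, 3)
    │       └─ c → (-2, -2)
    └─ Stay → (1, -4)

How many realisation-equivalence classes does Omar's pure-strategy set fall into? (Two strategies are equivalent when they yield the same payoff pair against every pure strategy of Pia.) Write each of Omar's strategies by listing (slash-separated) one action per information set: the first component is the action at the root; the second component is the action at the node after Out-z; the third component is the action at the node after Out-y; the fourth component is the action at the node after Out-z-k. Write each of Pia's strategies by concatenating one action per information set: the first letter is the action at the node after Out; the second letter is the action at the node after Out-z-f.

Omar has 36 pure strategies: Out/g/b/Lo, Out/g/b/Mid, Out/g/d/Lo, Out/g/d/Mid, Out/g/c/Lo, Out/g/c/Mid, Out/f/b/Lo, Out/f/b/Mid, Out/f/d/Lo, Out/f/d/Mid, Out/f/c/Lo, Out/f/c/Mid, Out/k/b/Lo, Out/k/b/Mid, Out/k/d/Lo, Out/k/d/Mid, Out/k/c/Lo, Out/k/c/Mid, Stay/g/b/Lo, Stay/g/b/Mid, Stay/g/d/Lo, Stay/g/d/Mid, Stay/g/c/Lo, Stay/g/c/Mid, Stay/f/b/Lo, Stay/f/b/Mid, Stay/f/d/Lo, Stay/f/d/Mid, Stay/f/c/Lo, Stay/f/c/Mid, Stay/k/b/Lo, Stay/k/b/Mid, Stay/k/d/Lo, Stay/k/d/Mid, Stay/k/c/Lo, Stay/k/c/Mid. Columns: zD, zW, yD, yW.
{Out/g/b/Lo, Out/g/b/Mid} → row (-1,2) (-1,2) (1,-4) (1,-4)
{Out/g/d/Lo, Out/g/d/Mid} → row (-1,2) (-1,2) (4,3) (4,3)
{Out/g/c/Lo, Out/g/c/Mid} → row (-1,2) (-1,2) (-2,-2) (-2,-2)
{Out/f/b/Lo, Out/f/b/Mid} → row (6,-2) (-2,-3) (1,-4) (1,-4)
{Out/f/d/Lo, Out/f/d/Mid} → row (6,-2) (-2,-3) (4,3) (4,3)
{Out/f/c/Lo, Out/f/c/Mid} → row (6,-2) (-2,-3) (-2,-2) (-2,-2)
{Out/k/b/Lo} → row (2,-1) (2,-1) (1,-4) (1,-4)
{Out/k/b/Mid} → row (3,-3) (3,-3) (1,-4) (1,-4)
{Out/k/d/Lo} → row (2,-1) (2,-1) (4,3) (4,3)
{Out/k/d/Mid} → row (3,-3) (3,-3) (4,3) (4,3)
{Out/k/c/Lo} → row (2,-1) (2,-1) (-2,-2) (-2,-2)
{Out/k/c/Mid} → row (3,-3) (3,-3) (-2,-2) (-2,-2)
{Stay/g/b/Lo, Stay/g/b/Mid, Stay/g/d/Lo, Stay/g/d/Mid, Stay/g/c/Lo, Stay/g/c/Mid, Stay/f/b/Lo, Stay/f/b/Mid, Stay/f/d/Lo, Stay/f/d/Mid, Stay/f/c/Lo, Stay/f/c/Mid, Stay/k/b/Lo, Stay/k/b/Mid, Stay/k/d/Lo, Stay/k/d/Mid, Stay/k/c/Lo, Stay/k/c/Mid} → row (1,-4) (1,-4) (1,-4) (1,-4)
That's 13 distinct rows out of 36 strategies.

13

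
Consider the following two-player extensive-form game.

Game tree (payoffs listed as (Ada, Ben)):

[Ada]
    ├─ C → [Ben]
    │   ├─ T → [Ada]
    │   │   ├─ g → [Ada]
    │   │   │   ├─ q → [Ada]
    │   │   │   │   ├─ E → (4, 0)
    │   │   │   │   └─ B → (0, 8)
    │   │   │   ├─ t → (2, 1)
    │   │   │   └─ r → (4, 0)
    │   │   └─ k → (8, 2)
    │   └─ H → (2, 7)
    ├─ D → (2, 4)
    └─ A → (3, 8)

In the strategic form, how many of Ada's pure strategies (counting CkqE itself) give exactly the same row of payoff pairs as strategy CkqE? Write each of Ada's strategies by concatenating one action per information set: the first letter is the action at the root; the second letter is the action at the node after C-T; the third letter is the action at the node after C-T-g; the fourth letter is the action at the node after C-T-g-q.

6

Row for CkqE (columns T, H): (8,2) (2,7).
Under CkqE, Ada's choice at the node after C-T-g and at the node after C-T-g-q can never be reached regardless of what Ben does, so varying those choices leaves every outcome unchanged.
Holding the reachable choices fixed and varying the unreachable ones freely already gives 3 × 2 = 6 equivalent strategies.
No other strategy reproduces this row, so those 6 are the full class: CkqE, CkqB, CktE, CktB, CkrE, CkrB.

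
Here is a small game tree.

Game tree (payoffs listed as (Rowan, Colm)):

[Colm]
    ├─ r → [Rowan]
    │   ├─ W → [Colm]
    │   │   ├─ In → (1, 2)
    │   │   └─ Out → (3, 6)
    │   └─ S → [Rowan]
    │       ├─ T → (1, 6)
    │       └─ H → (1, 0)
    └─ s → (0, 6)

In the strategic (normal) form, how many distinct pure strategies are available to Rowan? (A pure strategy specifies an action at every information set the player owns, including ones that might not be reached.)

Rowan owns the node after r with actions {W, S} — two choices.
Rowan owns the node after r-S with actions {T, H} — two choices.
A pure strategy fixes one action at each information set independently, so the count is the product 2 × 2 = 4.

4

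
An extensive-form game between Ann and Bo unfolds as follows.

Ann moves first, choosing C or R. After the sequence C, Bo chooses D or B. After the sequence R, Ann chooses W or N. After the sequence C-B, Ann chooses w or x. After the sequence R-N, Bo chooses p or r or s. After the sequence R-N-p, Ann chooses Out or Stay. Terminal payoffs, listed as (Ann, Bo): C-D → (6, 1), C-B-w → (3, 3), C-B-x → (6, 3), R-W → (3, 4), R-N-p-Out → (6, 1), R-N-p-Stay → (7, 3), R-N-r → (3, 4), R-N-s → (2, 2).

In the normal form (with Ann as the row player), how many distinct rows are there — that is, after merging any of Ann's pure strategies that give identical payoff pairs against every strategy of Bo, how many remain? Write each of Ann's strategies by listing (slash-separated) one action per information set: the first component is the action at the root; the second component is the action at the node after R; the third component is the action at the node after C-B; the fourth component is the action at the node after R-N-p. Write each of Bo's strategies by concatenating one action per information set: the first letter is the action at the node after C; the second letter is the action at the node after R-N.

5

Ann has 16 pure strategies: C/W/w/Out, C/W/w/Stay, C/W/x/Out, C/W/x/Stay, C/N/w/Out, C/N/w/Stay, C/N/x/Out, C/N/x/Stay, R/W/w/Out, R/W/w/Stay, R/W/x/Out, R/W/x/Stay, R/N/w/Out, R/N/w/Stay, R/N/x/Out, R/N/x/Stay. Columns: Dp, Dr, Ds, Bp, Br, Bs.
{C/W/w/Out, C/W/w/Stay, C/N/w/Out, C/N/w/Stay} → row (6,1) (6,1) (6,1) (3,3) (3,3) (3,3)
{C/W/x/Out, C/W/x/Stay, C/N/x/Out, C/N/x/Stay} → row (6,1) (6,1) (6,1) (6,3) (6,3) (6,3)
{R/W/w/Out, R/W/w/Stay, R/W/x/Out, R/W/x/Stay} → row (3,4) (3,4) (3,4) (3,4) (3,4) (3,4)
{R/N/w/Out, R/N/x/Out} → row (6,1) (3,4) (2,2) (6,1) (3,4) (2,2)
{R/N/w/Stay, R/N/x/Stay} → row (7,3) (3,4) (2,2) (7,3) (3,4) (2,2)
That's 5 distinct rows out of 16 strategies.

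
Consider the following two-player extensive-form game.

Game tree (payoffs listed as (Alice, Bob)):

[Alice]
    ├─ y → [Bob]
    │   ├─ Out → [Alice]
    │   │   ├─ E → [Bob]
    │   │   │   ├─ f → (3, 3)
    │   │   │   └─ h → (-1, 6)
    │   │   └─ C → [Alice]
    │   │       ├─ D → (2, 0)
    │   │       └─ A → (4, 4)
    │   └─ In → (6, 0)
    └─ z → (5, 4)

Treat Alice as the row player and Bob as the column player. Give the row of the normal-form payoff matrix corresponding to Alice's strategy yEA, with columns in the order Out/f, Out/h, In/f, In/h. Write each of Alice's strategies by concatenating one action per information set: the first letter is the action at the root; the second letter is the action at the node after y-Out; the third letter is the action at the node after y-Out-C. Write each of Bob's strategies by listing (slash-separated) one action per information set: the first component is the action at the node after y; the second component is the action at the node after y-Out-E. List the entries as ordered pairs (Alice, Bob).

(3,3) (-1,6) (6,0) (6,0)

vs Out/f: Alice plays y → Bob plays Out at [y] → Alice plays E at [y-Out] → Bob plays f at [y-Out-E] → (3, 3)
vs Out/h: Alice plays y → Bob plays Out at [y] → Alice plays E at [y-Out] → Bob plays h at [y-Out-E] → (-1, 6)
vs In/f: Alice plays y → Bob plays In at [y] → (6, 0)
vs In/h: Alice plays y → Bob plays In at [y] → (6, 0)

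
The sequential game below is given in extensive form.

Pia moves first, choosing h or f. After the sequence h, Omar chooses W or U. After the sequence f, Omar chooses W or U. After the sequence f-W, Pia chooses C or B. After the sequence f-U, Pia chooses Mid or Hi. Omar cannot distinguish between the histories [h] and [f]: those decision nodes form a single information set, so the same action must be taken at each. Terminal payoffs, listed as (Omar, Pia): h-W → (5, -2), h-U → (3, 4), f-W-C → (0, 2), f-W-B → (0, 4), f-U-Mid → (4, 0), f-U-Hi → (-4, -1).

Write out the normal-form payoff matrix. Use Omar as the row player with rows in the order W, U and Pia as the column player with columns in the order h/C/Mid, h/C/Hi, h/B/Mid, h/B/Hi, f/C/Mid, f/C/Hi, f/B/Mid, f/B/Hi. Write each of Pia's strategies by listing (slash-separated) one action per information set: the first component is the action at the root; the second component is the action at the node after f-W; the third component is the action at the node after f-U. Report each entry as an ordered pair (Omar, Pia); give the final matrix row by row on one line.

W: (5,-2) (5,-2) (5,-2) (5,-2) (0,2) (0,2) (0,4) (0,4) | U: (3,4) (3,4) (3,4) (3,4) (4,0) (-4,-1) (4,0) (-4,-1)

      h/C/Mid   h/C/Hi  h/B/Mid   h/B/Hi  f/C/Mid   f/C/Hi  f/B/Mid   f/B/Hi
   W   (5,-2)   (5,-2)   (5,-2)   (5,-2)    (0,2)    (0,2)    (0,4)    (0,4)
   U    (3,4)    (3,4)    (3,4)    (3,4)    (4,0)  (-4,-1)    (4,0)  (-4,-1)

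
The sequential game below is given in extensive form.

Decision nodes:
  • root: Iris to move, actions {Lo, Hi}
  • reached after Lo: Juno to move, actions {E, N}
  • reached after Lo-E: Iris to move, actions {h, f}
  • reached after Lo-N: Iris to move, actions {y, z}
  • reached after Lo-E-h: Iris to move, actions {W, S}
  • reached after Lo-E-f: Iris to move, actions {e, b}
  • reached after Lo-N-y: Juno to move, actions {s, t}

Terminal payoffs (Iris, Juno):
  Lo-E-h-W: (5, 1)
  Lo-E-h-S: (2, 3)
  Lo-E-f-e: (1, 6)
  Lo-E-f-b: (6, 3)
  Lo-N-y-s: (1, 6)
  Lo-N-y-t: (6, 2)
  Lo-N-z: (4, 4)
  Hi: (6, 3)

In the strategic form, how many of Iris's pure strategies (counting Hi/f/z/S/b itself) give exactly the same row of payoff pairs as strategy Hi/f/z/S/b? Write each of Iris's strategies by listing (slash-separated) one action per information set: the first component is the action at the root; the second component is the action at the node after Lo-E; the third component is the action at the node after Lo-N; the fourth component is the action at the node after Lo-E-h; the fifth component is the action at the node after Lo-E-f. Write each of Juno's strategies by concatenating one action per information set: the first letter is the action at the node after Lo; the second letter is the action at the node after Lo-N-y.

Row for Hi/f/z/S/b (columns Es, Et, Ns, Nt): (6,3) (6,3) (6,3) (6,3).
Under Hi/f/z/S/b, Iris's choice at the node after Lo-E and at the node after Lo-N and at the node after Lo-E-h and at the node after Lo-E-f can never be reached regardless of what Juno does, so varying those choices leaves every outcome unchanged.
Holding the reachable choices fixed and varying the unreachable ones freely already gives 2 × 2 × 2 × 2 = 16 equivalent strategies.
No other strategy reproduces this row, so those 16 are the full class: Hi/h/y/W/e, Hi/h/y/W/b, Hi/h/y/S/e, Hi/h/y/S/b, Hi/h/z/W/e, Hi/h/z/W/b, Hi/h/z/S/e, Hi/h/z/S/b, Hi/f/y/W/e, Hi/f/y/W/b, Hi/f/y/S/e, Hi/f/y/S/b, Hi/f/z/W/e, Hi/f/z/W/b, Hi/f/z/S/e, Hi/f/z/S/b.

16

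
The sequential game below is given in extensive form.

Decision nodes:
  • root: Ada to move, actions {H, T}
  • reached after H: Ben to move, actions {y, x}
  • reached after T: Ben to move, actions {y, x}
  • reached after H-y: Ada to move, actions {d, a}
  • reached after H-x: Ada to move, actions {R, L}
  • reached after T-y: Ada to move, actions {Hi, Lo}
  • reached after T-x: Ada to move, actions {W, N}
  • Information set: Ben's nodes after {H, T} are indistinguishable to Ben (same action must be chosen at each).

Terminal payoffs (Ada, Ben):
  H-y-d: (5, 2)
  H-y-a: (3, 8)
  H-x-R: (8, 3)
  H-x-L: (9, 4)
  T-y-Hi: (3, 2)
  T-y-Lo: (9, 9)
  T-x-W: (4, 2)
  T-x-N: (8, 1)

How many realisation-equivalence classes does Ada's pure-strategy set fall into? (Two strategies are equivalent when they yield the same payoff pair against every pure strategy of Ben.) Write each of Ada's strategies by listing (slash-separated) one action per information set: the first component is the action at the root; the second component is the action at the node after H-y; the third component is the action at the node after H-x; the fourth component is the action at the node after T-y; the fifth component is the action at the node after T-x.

Ada has 32 pure strategies: H/d/R/Hi/W, H/d/R/Hi/N, H/d/R/Lo/W, H/d/R/Lo/N, H/d/L/Hi/W, H/d/L/Hi/N, H/d/L/Lo/W, H/d/L/Lo/N, H/a/R/Hi/W, H/a/R/Hi/N, H/a/R/Lo/W, H/a/R/Lo/N, H/a/L/Hi/W, H/a/L/Hi/N, H/a/L/Lo/W, H/a/L/Lo/N, T/d/R/Hi/W, T/d/R/Hi/N, T/d/R/Lo/W, T/d/R/Lo/N, T/d/L/Hi/W, T/d/L/Hi/N, T/d/L/Lo/W, T/d/L/Lo/N, T/a/R/Hi/W, T/a/R/Hi/N, T/a/R/Lo/W, T/a/R/Lo/N, T/a/L/Hi/W, T/a/L/Hi/N, T/a/L/Lo/W, T/a/L/Lo/N. Columns: y, x.
{H/d/R/Hi/W, H/d/R/Hi/N, H/d/R/Lo/W, H/d/R/Lo/N} → row (5,2) (8,3)
{H/d/L/Hi/W, H/d/L/Hi/N, H/d/L/Lo/W, H/d/L/Lo/N} → row (5,2) (9,4)
{H/a/R/Hi/W, H/a/R/Hi/N, H/a/R/Lo/W, H/a/R/Lo/N} → row (3,8) (8,3)
{H/a/L/Hi/W, H/a/L/Hi/N, H/a/L/Lo/W, H/a/L/Lo/N} → row (3,8) (9,4)
{T/d/R/Hi/W, T/d/L/Hi/W, T/a/R/Hi/W, T/a/L/Hi/W} → row (3,2) (4,2)
{T/d/R/Hi/N, T/d/L/Hi/N, T/a/R/Hi/N, T/a/L/Hi/N} → row (3,2) (8,1)
{T/d/R/Lo/W, T/d/L/Lo/W, T/a/R/Lo/W, T/a/L/Lo/W} → row (9,9) (4,2)
{T/d/R/Lo/N, T/d/L/Lo/N, T/a/R/Lo/N, T/a/L/Lo/N} → row (9,9) (8,1)
That's 8 distinct rows out of 32 strategies.

8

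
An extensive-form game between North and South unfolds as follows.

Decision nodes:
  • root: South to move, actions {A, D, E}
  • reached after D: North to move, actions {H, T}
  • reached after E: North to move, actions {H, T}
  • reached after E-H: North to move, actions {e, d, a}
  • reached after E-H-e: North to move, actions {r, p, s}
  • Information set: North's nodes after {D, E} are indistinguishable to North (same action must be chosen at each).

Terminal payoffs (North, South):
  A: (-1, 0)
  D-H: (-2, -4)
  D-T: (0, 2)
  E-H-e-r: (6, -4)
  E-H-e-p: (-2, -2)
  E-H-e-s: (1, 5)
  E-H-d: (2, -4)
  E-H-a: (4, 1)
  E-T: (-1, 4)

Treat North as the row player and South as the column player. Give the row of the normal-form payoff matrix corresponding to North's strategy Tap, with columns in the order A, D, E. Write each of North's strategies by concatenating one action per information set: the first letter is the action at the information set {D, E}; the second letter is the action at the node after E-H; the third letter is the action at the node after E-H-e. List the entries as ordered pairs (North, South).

(-1,0) (0,2) (-1,4)

vs A: South plays A → (-1, 0)
vs D: South plays D → North plays T at [D] → (0, 2)
vs E: South plays E → North plays T at [E] → (-1, 4)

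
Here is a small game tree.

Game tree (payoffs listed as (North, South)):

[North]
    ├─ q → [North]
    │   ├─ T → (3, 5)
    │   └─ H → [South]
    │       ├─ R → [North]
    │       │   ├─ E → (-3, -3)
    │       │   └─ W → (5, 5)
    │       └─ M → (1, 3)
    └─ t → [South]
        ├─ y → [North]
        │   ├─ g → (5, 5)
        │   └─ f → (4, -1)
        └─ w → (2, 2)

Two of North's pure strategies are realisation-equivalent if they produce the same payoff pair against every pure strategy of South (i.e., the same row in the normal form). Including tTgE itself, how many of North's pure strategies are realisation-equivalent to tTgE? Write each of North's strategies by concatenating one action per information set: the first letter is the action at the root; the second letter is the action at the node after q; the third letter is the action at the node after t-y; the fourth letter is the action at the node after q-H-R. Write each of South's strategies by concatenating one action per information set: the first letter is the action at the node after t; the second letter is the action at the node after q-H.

Row for tTgE (columns yR, yM, wR, wM): (5,5) (5,5) (2,2) (2,2).
Under tTgE, North's choice at the node after q and at the node after q-H-R can never be reached regardless of what South does, so varying those choices leaves every outcome unchanged.
Holding the reachable choices fixed and varying the unreachable ones freely already gives 2 × 2 = 4 equivalent strategies.
No other strategy reproduces this row, so those 4 are the full class: tTgE, tTgW, tHgE, tHgW.

4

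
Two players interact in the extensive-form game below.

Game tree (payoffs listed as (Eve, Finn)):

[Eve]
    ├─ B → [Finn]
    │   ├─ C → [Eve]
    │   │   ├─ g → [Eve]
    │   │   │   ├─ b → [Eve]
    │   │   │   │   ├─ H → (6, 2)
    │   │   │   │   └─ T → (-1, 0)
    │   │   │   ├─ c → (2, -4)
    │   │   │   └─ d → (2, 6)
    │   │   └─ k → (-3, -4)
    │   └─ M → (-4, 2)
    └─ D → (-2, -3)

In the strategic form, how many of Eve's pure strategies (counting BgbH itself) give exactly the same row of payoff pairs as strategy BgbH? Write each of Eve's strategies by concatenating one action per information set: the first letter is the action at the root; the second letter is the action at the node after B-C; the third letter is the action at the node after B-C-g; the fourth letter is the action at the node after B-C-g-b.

Row for BgbH (columns C, M): (6,2) (-4,2).
Every one of Eve's information sets is on the play path for some reply by Finn when Eve follows BgbH.
Changing the action at any of them therefore changes at least one column, so only BgbH itself gives this row.

1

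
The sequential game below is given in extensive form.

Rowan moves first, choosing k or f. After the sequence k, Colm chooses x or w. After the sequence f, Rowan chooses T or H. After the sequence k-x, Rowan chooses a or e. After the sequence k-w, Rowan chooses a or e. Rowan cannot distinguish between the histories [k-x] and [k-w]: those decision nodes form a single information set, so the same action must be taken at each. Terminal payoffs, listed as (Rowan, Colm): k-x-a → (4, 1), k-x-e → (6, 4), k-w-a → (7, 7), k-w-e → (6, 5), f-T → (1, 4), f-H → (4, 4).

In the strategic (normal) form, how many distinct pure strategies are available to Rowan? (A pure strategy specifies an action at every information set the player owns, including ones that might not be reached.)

8

Rowan owns the root with actions {k, f} — two choices.
Rowan owns the node after f with actions {T, H} — two choices.
Rowan owns the information set {k-x, k-w} with actions {a, e} — two choices.
A pure strategy fixes one action at each information set independently, so the count is the product 2 × 2 × 2 = 8.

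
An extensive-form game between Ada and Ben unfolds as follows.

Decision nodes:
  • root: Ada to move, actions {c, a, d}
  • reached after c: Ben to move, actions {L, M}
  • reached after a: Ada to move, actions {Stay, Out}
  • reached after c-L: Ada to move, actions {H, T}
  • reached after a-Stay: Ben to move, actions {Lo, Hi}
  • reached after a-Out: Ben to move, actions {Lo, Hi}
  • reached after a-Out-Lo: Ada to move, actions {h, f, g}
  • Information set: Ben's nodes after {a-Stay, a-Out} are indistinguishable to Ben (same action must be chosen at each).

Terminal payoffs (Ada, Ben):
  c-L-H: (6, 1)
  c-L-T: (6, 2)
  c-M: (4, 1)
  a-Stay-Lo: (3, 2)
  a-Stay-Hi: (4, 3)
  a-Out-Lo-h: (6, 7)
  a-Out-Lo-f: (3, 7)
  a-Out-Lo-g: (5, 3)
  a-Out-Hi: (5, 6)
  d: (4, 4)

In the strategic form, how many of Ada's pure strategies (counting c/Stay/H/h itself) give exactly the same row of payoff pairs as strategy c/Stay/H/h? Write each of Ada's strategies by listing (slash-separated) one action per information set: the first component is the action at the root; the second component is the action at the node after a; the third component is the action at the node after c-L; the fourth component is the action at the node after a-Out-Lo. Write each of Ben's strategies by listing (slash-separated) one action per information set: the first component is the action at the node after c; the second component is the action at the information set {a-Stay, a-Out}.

6

Row for c/Stay/H/h (columns L/Lo, L/Hi, M/Lo, M/Hi): (6,1) (6,1) (4,1) (4,1).
Under c/Stay/H/h, Ada's choice at the node after a and at the node after a-Out-Lo can never be reached regardless of what Ben does, so varying those choices leaves every outcome unchanged.
Holding the reachable choices fixed and varying the unreachable ones freely already gives 2 × 3 = 6 equivalent strategies.
No other strategy reproduces this row, so those 6 are the full class: c/Stay/H/h, c/Stay/H/f, c/Stay/H/g, c/Out/H/h, c/Out/H/f, c/Out/H/g.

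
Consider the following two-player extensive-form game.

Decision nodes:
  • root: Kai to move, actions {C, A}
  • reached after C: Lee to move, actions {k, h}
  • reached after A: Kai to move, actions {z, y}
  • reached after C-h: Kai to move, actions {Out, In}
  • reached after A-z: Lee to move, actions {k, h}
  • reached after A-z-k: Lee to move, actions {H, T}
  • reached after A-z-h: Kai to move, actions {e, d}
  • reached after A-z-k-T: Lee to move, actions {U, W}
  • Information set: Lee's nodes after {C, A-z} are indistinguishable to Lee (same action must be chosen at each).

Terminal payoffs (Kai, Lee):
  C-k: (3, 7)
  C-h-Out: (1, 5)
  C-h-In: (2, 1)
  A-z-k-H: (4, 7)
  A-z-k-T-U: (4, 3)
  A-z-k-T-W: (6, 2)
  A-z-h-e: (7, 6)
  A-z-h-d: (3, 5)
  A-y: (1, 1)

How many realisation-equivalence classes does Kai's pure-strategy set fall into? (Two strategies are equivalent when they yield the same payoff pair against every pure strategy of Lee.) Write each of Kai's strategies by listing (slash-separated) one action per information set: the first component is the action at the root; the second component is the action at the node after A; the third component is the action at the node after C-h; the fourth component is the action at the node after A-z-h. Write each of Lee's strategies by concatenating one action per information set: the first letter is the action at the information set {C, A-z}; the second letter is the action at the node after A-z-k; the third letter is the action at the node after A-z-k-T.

5

Kai has 16 pure strategies: C/z/Out/e, C/z/Out/d, C/z/In/e, C/z/In/d, C/y/Out/e, C/y/Out/d, C/y/In/e, C/y/In/d, A/z/Out/e, A/z/Out/d, A/z/In/e, A/z/In/d, A/y/Out/e, A/y/Out/d, A/y/In/e, A/y/In/d. Columns: kHU, kHW, kTU, kTW, hHU, hHW, hTU, hTW.
{C/z/Out/e, C/z/Out/d, C/y/Out/e, C/y/Out/d} → row (3,7) (3,7) (3,7) (3,7) (1,5) (1,5) (1,5) (1,5)
{C/z/In/e, C/z/In/d, C/y/In/e, C/y/In/d} → row (3,7) (3,7) (3,7) (3,7) (2,1) (2,1) (2,1) (2,1)
{A/z/Out/e, A/z/In/e} → row (4,7) (4,7) (4,3) (6,2) (7,6) (7,6) (7,6) (7,6)
{A/z/Out/d, A/z/In/d} → row (4,7) (4,7) (4,3) (6,2) (3,5) (3,5) (3,5) (3,5)
{A/y/Out/e, A/y/Out/d, A/y/In/e, A/y/In/d} → row (1,1) (1,1) (1,1) (1,1) (1,1) (1,1) (1,1) (1,1)
That's 5 distinct rows out of 16 strategies.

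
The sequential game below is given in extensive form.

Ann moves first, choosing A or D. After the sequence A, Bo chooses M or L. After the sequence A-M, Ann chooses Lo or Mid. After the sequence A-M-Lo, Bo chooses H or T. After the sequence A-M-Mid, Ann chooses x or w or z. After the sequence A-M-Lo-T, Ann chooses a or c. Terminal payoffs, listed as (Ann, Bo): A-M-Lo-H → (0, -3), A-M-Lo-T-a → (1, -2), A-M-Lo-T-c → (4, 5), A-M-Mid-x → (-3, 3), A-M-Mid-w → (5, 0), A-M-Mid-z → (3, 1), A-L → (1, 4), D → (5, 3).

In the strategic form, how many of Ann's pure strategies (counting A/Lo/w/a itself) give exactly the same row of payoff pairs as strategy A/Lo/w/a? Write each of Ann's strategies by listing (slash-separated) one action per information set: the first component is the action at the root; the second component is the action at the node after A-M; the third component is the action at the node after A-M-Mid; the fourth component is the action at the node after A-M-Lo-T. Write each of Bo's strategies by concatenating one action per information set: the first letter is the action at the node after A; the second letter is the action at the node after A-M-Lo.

3

Row for A/Lo/w/a (columns MH, MT, LH, LT): (0,-3) (1,-2) (1,4) (1,4).
Under A/Lo/w/a, Ann's choice at the node after A-M-Mid can never be reached regardless of what Bo does, so varying those choices leaves every outcome unchanged.
Holding the reachable choices fixed and varying the unreachable one freely already gives 3 equivalent strategies.
No other strategy reproduces this row, so those 3 are the full class: A/Lo/x/a, A/Lo/w/a, A/Lo/z/a.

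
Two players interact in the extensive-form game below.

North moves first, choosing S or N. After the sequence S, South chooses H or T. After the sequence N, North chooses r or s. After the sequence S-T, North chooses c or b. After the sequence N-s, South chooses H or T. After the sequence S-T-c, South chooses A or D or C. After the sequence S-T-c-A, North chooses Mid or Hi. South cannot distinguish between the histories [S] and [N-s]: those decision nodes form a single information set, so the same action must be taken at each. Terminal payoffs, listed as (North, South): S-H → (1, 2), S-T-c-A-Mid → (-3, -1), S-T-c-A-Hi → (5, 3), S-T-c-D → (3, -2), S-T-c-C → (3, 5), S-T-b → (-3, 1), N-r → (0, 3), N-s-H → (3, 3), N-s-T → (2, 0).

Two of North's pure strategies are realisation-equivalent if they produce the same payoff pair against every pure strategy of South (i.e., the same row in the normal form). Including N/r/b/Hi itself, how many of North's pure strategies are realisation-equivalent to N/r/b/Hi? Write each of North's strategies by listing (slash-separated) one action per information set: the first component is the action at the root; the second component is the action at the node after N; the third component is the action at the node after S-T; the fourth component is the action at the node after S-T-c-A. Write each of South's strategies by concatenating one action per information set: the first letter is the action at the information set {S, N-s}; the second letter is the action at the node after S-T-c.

Row for N/r/b/Hi (columns HA, HD, HC, TA, TD, TC): (0,3) (0,3) (0,3) (0,3) (0,3) (0,3).
Under N/r/b/Hi, North's choice at the node after S-T and at the node after S-T-c-A can never be reached regardless of what South does, so varying those choices leaves every outcome unchanged.
Holding the reachable choices fixed and varying the unreachable ones freely already gives 2 × 2 = 4 equivalent strategies.
No other strategy reproduces this row, so those 4 are the full class: N/r/c/Mid, N/r/c/Hi, N/r/b/Mid, N/r/b/Hi.

4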